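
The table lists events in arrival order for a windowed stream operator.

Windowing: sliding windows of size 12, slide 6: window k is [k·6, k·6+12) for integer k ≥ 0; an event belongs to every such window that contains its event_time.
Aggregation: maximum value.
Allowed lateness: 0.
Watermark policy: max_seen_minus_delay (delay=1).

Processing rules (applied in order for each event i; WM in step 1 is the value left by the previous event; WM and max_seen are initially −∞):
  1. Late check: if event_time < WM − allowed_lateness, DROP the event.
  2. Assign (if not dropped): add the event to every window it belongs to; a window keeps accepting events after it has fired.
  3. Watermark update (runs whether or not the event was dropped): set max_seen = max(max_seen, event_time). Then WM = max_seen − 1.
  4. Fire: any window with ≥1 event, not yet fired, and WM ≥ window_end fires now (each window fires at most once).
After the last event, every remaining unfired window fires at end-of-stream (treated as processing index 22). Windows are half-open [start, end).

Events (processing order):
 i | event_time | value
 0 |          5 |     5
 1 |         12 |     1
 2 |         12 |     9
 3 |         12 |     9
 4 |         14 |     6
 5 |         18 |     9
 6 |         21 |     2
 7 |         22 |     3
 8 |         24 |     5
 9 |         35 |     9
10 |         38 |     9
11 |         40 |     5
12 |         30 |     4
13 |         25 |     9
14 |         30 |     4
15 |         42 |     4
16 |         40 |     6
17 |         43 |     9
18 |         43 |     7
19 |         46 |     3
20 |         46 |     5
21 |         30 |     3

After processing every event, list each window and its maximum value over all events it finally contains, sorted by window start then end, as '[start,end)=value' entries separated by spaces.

[0,12)=5 [6,18)=9 [12,24)=9 [18,30)=9 [24,36)=9 [30,42)=9 [36,48)=9 [42,54)=9

i=0 t=5 v=5: → [0,12); WM=4
i=1 t=12 v=1: → [12,24),[6,18); WM=11
i=2 t=12 v=9: → [12,24),[6,18); WM=11
i=3 t=12 v=9: → [12,24),[6,18); WM=11
i=4 t=14 v=6: → [12,24),[6,18); WM=13; [0,12) fires=5
i=5 t=18 v=9: → [18,30),[12,24); WM=17
i=6 t=21 v=2: → [18,30),[12,24); WM=20; [6,18) fires=9
i=7 t=22 v=3: → [18,30),[12,24); WM=21
i=8 t=24 v=5: → [24,36),[18,30); WM=23
i=9 t=35 v=9: → [30,42),[24,36); WM=34; [12,24) fires=9 [18,30) fires=9
i=10 t=38 v=9: → [36,48),[30,42); WM=37; [24,36) fires=9
i=11 t=40 v=5: → [36,48),[30,42); WM=39
i=12 t=30 v=4: DROP (t<39-0); WM=39
i=13 t=25 v=9: DROP (t<39-0); WM=39
i=14 t=30 v=4: DROP (t<39-0); WM=39
i=15 t=42 v=4: → [42,54),[36,48); WM=41
i=16 t=40 v=6: DROP (t<41-0); WM=41
i=17 t=43 v=9: → [42,54),[36,48); WM=42; [30,42) fires=9
i=18 t=43 v=7: → [42,54),[36,48); WM=42
i=19 t=46 v=3: → [42,54),[36,48); WM=45
i=20 t=46 v=5: → [42,54),[36,48); WM=45
i=21 t=30 v=3: DROP (t<45-0); WM=45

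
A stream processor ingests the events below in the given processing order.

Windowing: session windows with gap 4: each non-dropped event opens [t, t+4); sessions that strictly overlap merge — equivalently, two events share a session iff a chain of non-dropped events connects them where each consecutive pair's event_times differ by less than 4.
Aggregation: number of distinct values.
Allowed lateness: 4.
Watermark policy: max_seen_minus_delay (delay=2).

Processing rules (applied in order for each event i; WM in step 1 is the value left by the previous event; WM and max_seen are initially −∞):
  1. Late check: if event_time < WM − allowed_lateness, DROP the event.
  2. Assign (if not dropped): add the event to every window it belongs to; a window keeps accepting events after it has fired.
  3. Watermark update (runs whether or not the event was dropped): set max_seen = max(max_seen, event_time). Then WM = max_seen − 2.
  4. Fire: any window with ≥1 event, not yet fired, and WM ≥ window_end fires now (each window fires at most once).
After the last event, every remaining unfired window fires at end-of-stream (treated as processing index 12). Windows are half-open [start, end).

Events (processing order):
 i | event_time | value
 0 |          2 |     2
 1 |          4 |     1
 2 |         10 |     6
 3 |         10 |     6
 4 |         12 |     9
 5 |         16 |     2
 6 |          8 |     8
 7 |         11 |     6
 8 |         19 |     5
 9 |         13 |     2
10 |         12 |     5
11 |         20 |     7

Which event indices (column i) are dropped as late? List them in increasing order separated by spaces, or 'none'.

i=0 t=2 v=2: → [2,6); WM=0
i=1 t=4 v=1: → [2,8); WM=2
i=2 t=10 v=6: → [10,14); WM=8
i=3 t=10 v=6: → [10,14); WM=8
i=4 t=12 v=9: → [10,16); WM=10
i=5 t=16 v=2: → [16,20); WM=14
i=6 t=8 v=8: DROP (t<14-4); WM=14
i=7 t=11 v=6: → [10,16); WM=14
i=8 t=19 v=5: → [16,23); WM=17
i=9 t=13 v=2: → [10,23); WM=17
i=10 t=12 v=5: DROP (t<17-4); WM=17
i=11 t=20 v=7: → [10,24); WM=18

6 10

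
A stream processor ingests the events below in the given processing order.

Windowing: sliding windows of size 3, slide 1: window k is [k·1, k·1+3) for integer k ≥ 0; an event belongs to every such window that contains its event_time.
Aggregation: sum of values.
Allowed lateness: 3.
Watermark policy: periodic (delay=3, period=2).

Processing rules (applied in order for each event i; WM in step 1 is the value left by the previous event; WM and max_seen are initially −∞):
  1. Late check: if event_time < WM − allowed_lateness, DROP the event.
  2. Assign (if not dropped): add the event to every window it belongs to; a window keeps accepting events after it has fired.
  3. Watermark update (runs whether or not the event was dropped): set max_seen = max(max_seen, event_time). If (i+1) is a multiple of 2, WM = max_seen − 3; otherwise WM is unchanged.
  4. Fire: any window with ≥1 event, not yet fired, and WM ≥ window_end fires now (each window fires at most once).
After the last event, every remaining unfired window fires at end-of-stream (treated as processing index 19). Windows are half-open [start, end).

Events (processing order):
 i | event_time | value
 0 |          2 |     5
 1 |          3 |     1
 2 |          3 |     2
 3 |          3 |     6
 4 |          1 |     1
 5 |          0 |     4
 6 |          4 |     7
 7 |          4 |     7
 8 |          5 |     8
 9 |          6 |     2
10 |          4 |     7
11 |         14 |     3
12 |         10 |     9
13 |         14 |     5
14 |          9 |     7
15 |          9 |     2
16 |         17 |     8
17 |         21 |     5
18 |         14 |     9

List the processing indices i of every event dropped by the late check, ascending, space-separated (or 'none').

i=0 t=2 v=5: → [2,5),[1,4),[0,3); WM=−∞
i=1 t=3 v=1: → [3,6),[2,5),[1,4); WM=0
i=2 t=3 v=2: → [3,6),[2,5),[1,4); WM=0
i=3 t=3 v=6: → [3,6),[2,5),[1,4); WM=0
i=4 t=1 v=1: → [1,4),[0,3); WM=0
i=5 t=0 v=4: → [0,3); WM=0
i=6 t=4 v=7: → [4,7),[3,6),[2,5); WM=0
i=7 t=4 v=7: → [4,7),[3,6),[2,5); WM=1
i=8 t=5 v=8: → [5,8),[4,7),[3,6); WM=1
i=9 t=6 v=2: → [6,9),[5,8),[4,7); WM=3; [0,3) fires=10
i=10 t=4 v=7: → [4,7),[3,6),[2,5); WM=3
i=11 t=14 v=3: → [14,17),[13,16),[12,15); WM=11; [1,4) fires=15 [2,5) fires=35 [3,6) fires=38 [4,7) fires=31 [5,8) fires=10 [6,9) fires=2
i=12 t=10 v=9: → [10,13),[9,12),[8,11); WM=11; [8,11) fires=9
i=13 t=14 v=5: → [14,17),[13,16),[12,15); WM=11
i=14 t=9 v=7: → [9,12),[8,11),[7,10); WM=11; [7,10) fires=7
i=15 t=9 v=2: → [9,12),[8,11),[7,10); WM=11
i=16 t=17 v=8: → [17,20),[16,19),[15,18); WM=11
i=17 t=21 v=5: → [21,24),[20,23),[19,22); WM=18; [9,12) fires=18 [10,13) fires=9 [12,15) fires=8 [13,16) fires=8 [14,17) fires=8 [15,18) fires=8
i=18 t=14 v=9: DROP (t<18-3); WM=18

18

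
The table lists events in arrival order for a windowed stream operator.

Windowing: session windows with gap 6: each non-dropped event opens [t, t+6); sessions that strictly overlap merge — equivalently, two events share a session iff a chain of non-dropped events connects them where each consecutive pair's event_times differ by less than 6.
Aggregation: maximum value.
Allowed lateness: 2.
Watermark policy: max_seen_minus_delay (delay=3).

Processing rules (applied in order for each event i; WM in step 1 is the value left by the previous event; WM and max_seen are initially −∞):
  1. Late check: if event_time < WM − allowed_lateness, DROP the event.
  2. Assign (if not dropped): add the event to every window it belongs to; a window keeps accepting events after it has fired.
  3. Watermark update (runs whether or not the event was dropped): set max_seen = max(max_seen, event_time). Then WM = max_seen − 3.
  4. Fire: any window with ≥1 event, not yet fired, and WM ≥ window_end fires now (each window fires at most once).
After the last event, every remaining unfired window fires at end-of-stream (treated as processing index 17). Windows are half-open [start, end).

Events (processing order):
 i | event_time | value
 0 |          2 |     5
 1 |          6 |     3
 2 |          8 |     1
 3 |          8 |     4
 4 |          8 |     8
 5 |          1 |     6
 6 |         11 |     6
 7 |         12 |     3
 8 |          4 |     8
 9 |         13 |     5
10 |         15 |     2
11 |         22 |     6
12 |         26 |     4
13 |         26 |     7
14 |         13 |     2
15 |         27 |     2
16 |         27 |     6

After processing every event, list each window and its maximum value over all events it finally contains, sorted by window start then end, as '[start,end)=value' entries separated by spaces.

i=0 t=2 v=5: → [2,8); WM=-1
i=1 t=6 v=3: → [2,12); WM=3
i=2 t=8 v=1: → [2,14); WM=5
i=3 t=8 v=4: → [2,14); WM=5
i=4 t=8 v=8: → [2,14); WM=5
i=5 t=1 v=6: DROP (t<5-2); WM=5
i=6 t=11 v=6: → [2,17); WM=8
i=7 t=12 v=3: → [2,18); WM=9
i=8 t=4 v=8: DROP (t<9-2); WM=9
i=9 t=13 v=5: → [2,19); WM=10
i=10 t=15 v=2: → [2,21); WM=12
i=11 t=22 v=6: → [22,28); WM=19
i=12 t=26 v=4: → [22,32); WM=23
i=13 t=26 v=7: → [22,32); WM=23
i=14 t=13 v=2: DROP (t<23-2); WM=23
i=15 t=27 v=2: → [22,33); WM=24
i=16 t=27 v=6: → [22,33); WM=24

[2,21)=8 [22,33)=7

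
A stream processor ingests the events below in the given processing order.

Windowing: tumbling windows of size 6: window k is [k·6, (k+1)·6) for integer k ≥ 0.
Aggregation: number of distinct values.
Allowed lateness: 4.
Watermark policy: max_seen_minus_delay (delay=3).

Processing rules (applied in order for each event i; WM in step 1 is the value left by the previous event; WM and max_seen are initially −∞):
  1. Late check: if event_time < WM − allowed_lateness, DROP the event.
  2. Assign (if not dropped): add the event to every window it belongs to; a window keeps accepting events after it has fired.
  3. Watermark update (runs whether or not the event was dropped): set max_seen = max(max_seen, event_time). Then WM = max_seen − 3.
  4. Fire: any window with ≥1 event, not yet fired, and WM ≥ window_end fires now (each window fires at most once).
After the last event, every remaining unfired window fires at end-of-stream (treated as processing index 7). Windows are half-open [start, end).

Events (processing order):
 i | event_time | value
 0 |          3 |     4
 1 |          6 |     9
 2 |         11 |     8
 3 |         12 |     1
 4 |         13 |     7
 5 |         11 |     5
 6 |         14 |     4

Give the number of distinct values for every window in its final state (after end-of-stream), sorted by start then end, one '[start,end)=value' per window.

i=0 t=3 v=4: → [0,6); WM=0
i=1 t=6 v=9: → [6,12); WM=3
i=2 t=11 v=8: → [6,12); WM=8; [0,6) fires=1
i=3 t=12 v=1: → [12,18); WM=9
i=4 t=13 v=7: → [12,18); WM=10
i=5 t=11 v=5: → [6,12); WM=10
i=6 t=14 v=4: → [12,18); WM=11

[0,6)=1 [6,12)=3 [12,18)=3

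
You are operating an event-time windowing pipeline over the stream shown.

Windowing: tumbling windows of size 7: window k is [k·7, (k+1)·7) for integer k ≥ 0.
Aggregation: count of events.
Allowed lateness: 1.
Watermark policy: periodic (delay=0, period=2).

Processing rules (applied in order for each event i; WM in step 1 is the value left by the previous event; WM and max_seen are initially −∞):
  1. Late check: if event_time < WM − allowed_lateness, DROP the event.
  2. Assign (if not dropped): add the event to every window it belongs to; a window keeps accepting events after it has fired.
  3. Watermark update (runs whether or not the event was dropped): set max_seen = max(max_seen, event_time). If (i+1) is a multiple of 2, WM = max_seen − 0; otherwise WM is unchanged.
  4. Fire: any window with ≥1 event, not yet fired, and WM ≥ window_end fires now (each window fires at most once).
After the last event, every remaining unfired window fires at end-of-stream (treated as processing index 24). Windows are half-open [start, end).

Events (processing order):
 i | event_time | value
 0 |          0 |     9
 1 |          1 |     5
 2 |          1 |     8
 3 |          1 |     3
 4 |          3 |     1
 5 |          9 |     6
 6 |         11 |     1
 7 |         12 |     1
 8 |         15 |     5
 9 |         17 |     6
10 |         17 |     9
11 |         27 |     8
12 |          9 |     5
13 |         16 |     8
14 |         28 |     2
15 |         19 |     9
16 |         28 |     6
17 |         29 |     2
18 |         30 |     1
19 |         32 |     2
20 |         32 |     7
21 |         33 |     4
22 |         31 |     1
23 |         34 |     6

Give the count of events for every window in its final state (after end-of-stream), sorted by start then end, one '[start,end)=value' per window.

i=0 t=0 v=9: → [0,7); WM=−∞
i=1 t=1 v=5: → [0,7); WM=1
i=2 t=1 v=8: → [0,7); WM=1
i=3 t=1 v=3: → [0,7); WM=1
i=4 t=3 v=1: → [0,7); WM=1
i=5 t=9 v=6: → [7,14); WM=9; [0,7) fires=5
i=6 t=11 v=1: → [7,14); WM=9
i=7 t=12 v=1: → [7,14); WM=12
i=8 t=15 v=5: → [14,21); WM=12
i=9 t=17 v=6: → [14,21); WM=17; [7,14) fires=3
i=10 t=17 v=9: → [14,21); WM=17
i=11 t=27 v=8: → [21,28); WM=27; [14,21) fires=3
i=12 t=9 v=5: DROP (t<27-1); WM=27
i=13 t=16 v=8: DROP (t<27-1); WM=27
i=14 t=28 v=2: → [28,35); WM=27
i=15 t=19 v=9: DROP (t<27-1); WM=28; [21,28) fires=1
i=16 t=28 v=6: → [28,35); WM=28
i=17 t=29 v=2: → [28,35); WM=29
i=18 t=30 v=1: → [28,35); WM=29
i=19 t=32 v=2: → [28,35); WM=32
i=20 t=32 v=7: → [28,35); WM=32
i=21 t=33 v=4: → [28,35); WM=33
i=22 t=31 v=1: DROP (t<33-1); WM=33
i=23 t=34 v=6: → [28,35); WM=34

[0,7)=5 [7,14)=3 [14,21)=3 [21,28)=1 [28,35)=8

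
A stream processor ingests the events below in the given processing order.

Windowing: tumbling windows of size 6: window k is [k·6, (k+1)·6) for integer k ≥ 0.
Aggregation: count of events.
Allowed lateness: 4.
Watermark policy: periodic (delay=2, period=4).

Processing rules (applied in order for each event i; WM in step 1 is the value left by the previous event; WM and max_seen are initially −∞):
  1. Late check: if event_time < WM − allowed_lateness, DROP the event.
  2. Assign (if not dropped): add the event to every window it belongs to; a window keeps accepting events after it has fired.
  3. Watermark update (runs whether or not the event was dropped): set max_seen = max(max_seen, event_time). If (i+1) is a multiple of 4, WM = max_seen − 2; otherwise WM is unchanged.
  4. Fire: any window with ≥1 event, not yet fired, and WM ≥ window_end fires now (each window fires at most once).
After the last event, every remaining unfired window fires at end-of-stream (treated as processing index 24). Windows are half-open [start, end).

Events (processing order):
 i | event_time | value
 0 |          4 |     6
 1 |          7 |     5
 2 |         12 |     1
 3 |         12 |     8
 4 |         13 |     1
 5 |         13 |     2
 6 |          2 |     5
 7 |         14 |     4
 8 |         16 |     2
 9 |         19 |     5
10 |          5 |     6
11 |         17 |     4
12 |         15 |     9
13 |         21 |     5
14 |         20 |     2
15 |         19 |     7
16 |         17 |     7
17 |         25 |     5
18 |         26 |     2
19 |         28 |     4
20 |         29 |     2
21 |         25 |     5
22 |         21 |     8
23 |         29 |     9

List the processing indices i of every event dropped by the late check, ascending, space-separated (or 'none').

6 10 22

i=0 t=4 v=6: → [0,6); WM=−∞
i=1 t=7 v=5: → [6,12); WM=−∞
i=2 t=12 v=1: → [12,18); WM=−∞
i=3 t=12 v=8: → [12,18); WM=10; [0,6) fires=1
i=4 t=13 v=1: → [12,18); WM=10
i=5 t=13 v=2: → [12,18); WM=10
i=6 t=2 v=5: DROP (t<10-4); WM=10
i=7 t=14 v=4: → [12,18); WM=12; [6,12) fires=1
i=8 t=16 v=2: → [12,18); WM=12
i=9 t=19 v=5: → [18,24); WM=12
i=10 t=5 v=6: DROP (t<12-4); WM=12
i=11 t=17 v=4: → [12,18); WM=17
i=12 t=15 v=9: → [12,18); WM=17
i=13 t=21 v=5: → [18,24); WM=17
i=14 t=20 v=2: → [18,24); WM=17
i=15 t=19 v=7: → [18,24); WM=19; [12,18) fires=8
i=16 t=17 v=7: → [12,18); WM=19
i=17 t=25 v=5: → [24,30); WM=19
i=18 t=26 v=2: → [24,30); WM=19
i=19 t=28 v=4: → [24,30); WM=26; [18,24) fires=4
i=20 t=29 v=2: → [24,30); WM=26
i=21 t=25 v=5: → [24,30); WM=26
i=22 t=21 v=8: DROP (t<26-4); WM=26
i=23 t=29 v=9: → [24,30); WM=27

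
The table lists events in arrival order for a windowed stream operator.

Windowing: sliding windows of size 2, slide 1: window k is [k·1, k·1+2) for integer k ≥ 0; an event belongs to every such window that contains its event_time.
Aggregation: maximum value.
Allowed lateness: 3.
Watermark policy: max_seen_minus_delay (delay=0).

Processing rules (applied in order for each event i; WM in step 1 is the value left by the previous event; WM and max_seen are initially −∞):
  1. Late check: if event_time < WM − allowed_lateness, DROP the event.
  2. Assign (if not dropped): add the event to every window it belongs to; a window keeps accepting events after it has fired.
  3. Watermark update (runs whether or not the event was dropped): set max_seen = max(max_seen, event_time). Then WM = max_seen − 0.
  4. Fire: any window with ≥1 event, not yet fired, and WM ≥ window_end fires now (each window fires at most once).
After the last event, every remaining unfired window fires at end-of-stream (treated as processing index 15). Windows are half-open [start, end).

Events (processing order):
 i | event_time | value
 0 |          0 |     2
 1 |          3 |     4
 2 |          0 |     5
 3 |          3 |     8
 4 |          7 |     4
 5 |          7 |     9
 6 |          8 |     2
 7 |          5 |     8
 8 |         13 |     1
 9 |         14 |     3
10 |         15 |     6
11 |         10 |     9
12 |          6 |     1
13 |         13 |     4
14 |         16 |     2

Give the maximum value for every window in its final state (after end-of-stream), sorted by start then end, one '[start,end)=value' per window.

i=0 t=0 v=2: → [0,2); WM=0
i=1 t=3 v=4: → [3,5),[2,4); WM=3; [0,2) fires=2
i=2 t=0 v=5: → [0,2); WM=3
i=3 t=3 v=8: → [3,5),[2,4); WM=3
i=4 t=7 v=4: → [7,9),[6,8); WM=7; [2,4) fires=8 [3,5) fires=8
i=5 t=7 v=9: → [7,9),[6,8); WM=7
i=6 t=8 v=2: → [8,10),[7,9); WM=8; [6,8) fires=9
i=7 t=5 v=8: → [5,7),[4,6); WM=8; [4,6) fires=8 [5,7) fires=8
i=8 t=13 v=1: → [13,15),[12,14); WM=13; [7,9) fires=9 [8,10) fires=2
i=9 t=14 v=3: → [14,16),[13,15); WM=14; [12,14) fires=1
i=10 t=15 v=6: → [15,17),[14,16); WM=15; [13,15) fires=3
i=11 t=10 v=9: DROP (t<15-3); WM=15
i=12 t=6 v=1: DROP (t<15-3); WM=15
i=13 t=13 v=4: → [13,15),[12,14); WM=15
i=14 t=16 v=2: → [16,18),[15,17); WM=16; [14,16) fires=6

[0,2)=5 [2,4)=8 [3,5)=8 [4,6)=8 [5,7)=8 [6,8)=9 [7,9)=9 [8,10)=2 [12,14)=4 [13,15)=4 [14,16)=6 [15,17)=6 [16,18)=2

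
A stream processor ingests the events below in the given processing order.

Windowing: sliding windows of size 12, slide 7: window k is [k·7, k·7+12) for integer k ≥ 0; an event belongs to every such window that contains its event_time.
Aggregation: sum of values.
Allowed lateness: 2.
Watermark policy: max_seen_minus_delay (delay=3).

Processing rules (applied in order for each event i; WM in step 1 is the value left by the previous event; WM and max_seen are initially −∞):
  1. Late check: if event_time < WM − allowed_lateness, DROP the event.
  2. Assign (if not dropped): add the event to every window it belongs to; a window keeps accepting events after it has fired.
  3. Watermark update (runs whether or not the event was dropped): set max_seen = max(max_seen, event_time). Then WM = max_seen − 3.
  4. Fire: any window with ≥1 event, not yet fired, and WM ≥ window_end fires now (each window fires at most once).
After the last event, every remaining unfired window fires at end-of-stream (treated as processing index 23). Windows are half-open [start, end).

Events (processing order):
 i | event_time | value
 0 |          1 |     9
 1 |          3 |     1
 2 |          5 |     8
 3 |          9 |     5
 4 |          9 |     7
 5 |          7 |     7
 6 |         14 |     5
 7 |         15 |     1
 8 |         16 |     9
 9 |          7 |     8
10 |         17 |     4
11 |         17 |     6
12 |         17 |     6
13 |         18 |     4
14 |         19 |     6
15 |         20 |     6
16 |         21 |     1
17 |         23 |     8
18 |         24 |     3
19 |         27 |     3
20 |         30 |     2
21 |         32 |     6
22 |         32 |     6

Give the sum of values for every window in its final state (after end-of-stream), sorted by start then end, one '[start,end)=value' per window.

[0,12)=37 [7,19)=54 [14,26)=59 [21,33)=29 [28,40)=14

i=0 t=1 v=9: → [0,12); WM=-2
i=1 t=3 v=1: → [0,12); WM=0
i=2 t=5 v=8: → [0,12); WM=2
i=3 t=9 v=5: → [7,19),[0,12); WM=6
i=4 t=9 v=7: → [7,19),[0,12); WM=6
i=5 t=7 v=7: → [7,19),[0,12); WM=6
i=6 t=14 v=5: → [14,26),[7,19); WM=11
i=7 t=15 v=1: → [14,26),[7,19); WM=12; [0,12) fires=37
i=8 t=16 v=9: → [14,26),[7,19); WM=13
i=9 t=7 v=8: DROP (t<13-2); WM=13
i=10 t=17 v=4: → [14,26),[7,19); WM=14
i=11 t=17 v=6: → [14,26),[7,19); WM=14
i=12 t=17 v=6: → [14,26),[7,19); WM=14
i=13 t=18 v=4: → [14,26),[7,19); WM=15
i=14 t=19 v=6: → [14,26); WM=16
i=15 t=20 v=6: → [14,26); WM=17
i=16 t=21 v=1: → [21,33),[14,26); WM=18
i=17 t=23 v=8: → [21,33),[14,26); WM=20; [7,19) fires=54
i=18 t=24 v=3: → [21,33),[14,26); WM=21
i=19 t=27 v=3: → [21,33); WM=24
i=20 t=30 v=2: → [28,40),[21,33); WM=27; [14,26) fires=59
i=21 t=32 v=6: → [28,40),[21,33); WM=29
i=22 t=32 v=6: → [28,40),[21,33); WM=29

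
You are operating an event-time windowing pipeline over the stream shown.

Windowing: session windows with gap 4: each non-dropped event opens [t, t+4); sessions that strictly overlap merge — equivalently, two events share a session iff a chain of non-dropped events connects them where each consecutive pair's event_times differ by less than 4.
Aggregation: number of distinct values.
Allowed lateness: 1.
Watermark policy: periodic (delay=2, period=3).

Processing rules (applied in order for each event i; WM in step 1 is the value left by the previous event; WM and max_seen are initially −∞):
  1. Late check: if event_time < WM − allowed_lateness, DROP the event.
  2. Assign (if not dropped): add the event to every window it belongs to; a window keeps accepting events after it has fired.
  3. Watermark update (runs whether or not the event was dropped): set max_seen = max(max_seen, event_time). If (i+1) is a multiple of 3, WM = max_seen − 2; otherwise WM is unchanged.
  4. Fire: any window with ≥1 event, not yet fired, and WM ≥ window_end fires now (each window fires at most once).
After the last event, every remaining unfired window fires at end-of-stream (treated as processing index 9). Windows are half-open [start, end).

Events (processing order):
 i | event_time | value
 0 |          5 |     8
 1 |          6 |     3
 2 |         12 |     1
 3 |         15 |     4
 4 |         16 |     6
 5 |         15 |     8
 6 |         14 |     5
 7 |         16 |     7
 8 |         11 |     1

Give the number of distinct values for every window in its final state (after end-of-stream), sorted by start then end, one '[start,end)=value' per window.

i=0 t=5 v=8: → [5,9); WM=−∞
i=1 t=6 v=3: → [5,10); WM=−∞
i=2 t=12 v=1: → [12,16); WM=10
i=3 t=15 v=4: → [12,19); WM=10
i=4 t=16 v=6: → [12,20); WM=10
i=5 t=15 v=8: → [12,20); WM=14
i=6 t=14 v=5: → [12,20); WM=14
i=7 t=16 v=7: → [12,20); WM=14
i=8 t=11 v=1: DROP (t<14-1); WM=14

[5,10)=2 [12,20)=6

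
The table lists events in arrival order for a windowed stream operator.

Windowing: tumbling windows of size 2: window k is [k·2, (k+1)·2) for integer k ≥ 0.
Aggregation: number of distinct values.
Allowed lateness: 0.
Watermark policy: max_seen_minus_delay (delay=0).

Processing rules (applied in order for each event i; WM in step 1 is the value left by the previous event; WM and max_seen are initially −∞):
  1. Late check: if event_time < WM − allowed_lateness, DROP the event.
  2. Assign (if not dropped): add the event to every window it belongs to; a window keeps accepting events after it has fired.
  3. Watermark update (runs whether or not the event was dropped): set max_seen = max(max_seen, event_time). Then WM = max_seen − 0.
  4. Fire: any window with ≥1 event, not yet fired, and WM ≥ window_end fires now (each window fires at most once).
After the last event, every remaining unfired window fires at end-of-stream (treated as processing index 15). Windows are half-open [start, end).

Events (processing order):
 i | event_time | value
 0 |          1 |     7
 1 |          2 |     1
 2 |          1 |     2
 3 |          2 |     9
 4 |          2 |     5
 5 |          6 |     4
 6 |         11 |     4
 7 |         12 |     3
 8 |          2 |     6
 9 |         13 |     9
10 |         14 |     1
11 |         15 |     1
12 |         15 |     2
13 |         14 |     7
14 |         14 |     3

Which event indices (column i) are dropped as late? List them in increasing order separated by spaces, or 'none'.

i=0 t=1 v=7: → [0,2); WM=1
i=1 t=2 v=1: → [2,4); WM=2; [0,2) fires=1
i=2 t=1 v=2: DROP (t<2-0); WM=2
i=3 t=2 v=9: → [2,4); WM=2
i=4 t=2 v=5: → [2,4); WM=2
i=5 t=6 v=4: → [6,8); WM=6; [2,4) fires=3
i=6 t=11 v=4: → [10,12); WM=11; [6,8) fires=1
i=7 t=12 v=3: → [12,14); WM=12; [10,12) fires=1
i=8 t=2 v=6: DROP (t<12-0); WM=12
i=9 t=13 v=9: → [12,14); WM=13
i=10 t=14 v=1: → [14,16); WM=14; [12,14) fires=2
i=11 t=15 v=1: → [14,16); WM=15
i=12 t=15 v=2: → [14,16); WM=15
i=13 t=14 v=7: DROP (t<15-0); WM=15
i=14 t=14 v=3: DROP (t<15-0); WM=15

2 8 13 14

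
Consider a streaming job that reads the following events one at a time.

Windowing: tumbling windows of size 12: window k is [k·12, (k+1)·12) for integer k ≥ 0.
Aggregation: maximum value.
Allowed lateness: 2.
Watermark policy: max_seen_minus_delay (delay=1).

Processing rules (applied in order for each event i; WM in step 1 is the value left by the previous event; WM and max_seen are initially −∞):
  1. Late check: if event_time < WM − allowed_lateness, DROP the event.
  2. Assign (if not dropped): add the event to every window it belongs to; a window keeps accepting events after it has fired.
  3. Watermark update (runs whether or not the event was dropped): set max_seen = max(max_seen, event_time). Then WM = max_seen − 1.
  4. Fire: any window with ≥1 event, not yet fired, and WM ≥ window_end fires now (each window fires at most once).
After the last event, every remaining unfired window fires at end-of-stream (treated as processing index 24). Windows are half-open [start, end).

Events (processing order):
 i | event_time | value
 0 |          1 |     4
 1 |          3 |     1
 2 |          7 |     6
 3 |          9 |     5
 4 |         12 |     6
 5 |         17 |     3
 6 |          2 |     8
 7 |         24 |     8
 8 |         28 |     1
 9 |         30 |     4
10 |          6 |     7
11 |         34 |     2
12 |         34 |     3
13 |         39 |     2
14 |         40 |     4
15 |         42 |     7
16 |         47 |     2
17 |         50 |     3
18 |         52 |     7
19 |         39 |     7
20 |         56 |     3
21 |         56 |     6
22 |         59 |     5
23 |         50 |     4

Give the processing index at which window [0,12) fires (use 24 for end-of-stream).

i=0 t=1 v=4: → [0,12); WM=0
i=1 t=3 v=1: → [0,12); WM=2
i=2 t=7 v=6: → [0,12); WM=6
i=3 t=9 v=5: → [0,12); WM=8
i=4 t=12 v=6: → [12,24); WM=11
i=5 t=17 v=3: → [12,24); WM=16; [0,12) fires=6
i=6 t=2 v=8: DROP (t<16-2); WM=16
i=7 t=24 v=8: → [24,36); WM=23
i=8 t=28 v=1: → [24,36); WM=27; [12,24) fires=6
i=9 t=30 v=4: → [24,36); WM=29
i=10 t=6 v=7: DROP (t<29-2); WM=29
i=11 t=34 v=2: → [24,36); WM=33
i=12 t=34 v=3: → [24,36); WM=33
i=13 t=39 v=2: → [36,48); WM=38; [24,36) fires=8
i=14 t=40 v=4: → [36,48); WM=39
i=15 t=42 v=7: → [36,48); WM=41
i=16 t=47 v=2: → [36,48); WM=46
i=17 t=50 v=3: → [48,60); WM=49; [36,48) fires=7
i=18 t=52 v=7: → [48,60); WM=51
i=19 t=39 v=7: DROP (t<51-2); WM=51
i=20 t=56 v=3: → [48,60); WM=55
i=21 t=56 v=6: → [48,60); WM=55
i=22 t=59 v=5: → [48,60); WM=58
i=23 t=50 v=4: DROP (t<58-2); WM=58

5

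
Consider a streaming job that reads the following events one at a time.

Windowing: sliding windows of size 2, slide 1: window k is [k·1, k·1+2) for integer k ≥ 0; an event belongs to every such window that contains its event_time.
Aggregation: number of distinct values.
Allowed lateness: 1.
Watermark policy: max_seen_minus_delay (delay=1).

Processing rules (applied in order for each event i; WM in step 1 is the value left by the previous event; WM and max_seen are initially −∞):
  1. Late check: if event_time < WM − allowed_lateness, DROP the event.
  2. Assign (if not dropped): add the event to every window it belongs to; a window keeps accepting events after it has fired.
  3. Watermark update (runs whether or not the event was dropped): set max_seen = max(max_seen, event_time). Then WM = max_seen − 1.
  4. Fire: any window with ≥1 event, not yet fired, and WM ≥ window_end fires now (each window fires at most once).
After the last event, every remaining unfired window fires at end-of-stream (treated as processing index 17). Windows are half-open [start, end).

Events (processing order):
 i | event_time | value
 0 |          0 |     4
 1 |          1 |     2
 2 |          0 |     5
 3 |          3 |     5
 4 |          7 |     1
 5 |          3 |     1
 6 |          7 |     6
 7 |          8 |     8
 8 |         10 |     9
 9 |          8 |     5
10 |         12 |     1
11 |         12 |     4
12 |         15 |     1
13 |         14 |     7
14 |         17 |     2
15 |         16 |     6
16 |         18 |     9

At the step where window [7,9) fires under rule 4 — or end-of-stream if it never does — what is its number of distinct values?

i=0 t=0 v=4: → [0,2); WM=-1
i=1 t=1 v=2: → [1,3),[0,2); WM=0
i=2 t=0 v=5: → [0,2); WM=0
i=3 t=3 v=5: → [3,5),[2,4); WM=2; [0,2) fires=3
i=4 t=7 v=1: → [7,9),[6,8); WM=6; [1,3) fires=1 [2,4) fires=1 [3,5) fires=1
i=5 t=3 v=1: DROP (t<6-1); WM=6
i=6 t=7 v=6: → [7,9),[6,8); WM=6
i=7 t=8 v=8: → [8,10),[7,9); WM=7
i=8 t=10 v=9: → [10,12),[9,11); WM=9; [6,8) fires=2 [7,9) fires=3
i=9 t=8 v=5: → [8,10),[7,9); WM=9
i=10 t=12 v=1: → [12,14),[11,13); WM=11; [8,10) fires=2 [9,11) fires=1
i=11 t=12 v=4: → [12,14),[11,13); WM=11
i=12 t=15 v=1: → [15,17),[14,16); WM=14; [10,12) fires=1 [11,13) fires=2 [12,14) fires=2
i=13 t=14 v=7: → [14,16),[13,15); WM=14
i=14 t=17 v=2: → [17,19),[16,18); WM=16; [13,15) fires=1 [14,16) fires=2
i=15 t=16 v=6: → [16,18),[15,17); WM=16
i=16 t=18 v=9: → [18,20),[17,19); WM=17; [15,17) fires=2

3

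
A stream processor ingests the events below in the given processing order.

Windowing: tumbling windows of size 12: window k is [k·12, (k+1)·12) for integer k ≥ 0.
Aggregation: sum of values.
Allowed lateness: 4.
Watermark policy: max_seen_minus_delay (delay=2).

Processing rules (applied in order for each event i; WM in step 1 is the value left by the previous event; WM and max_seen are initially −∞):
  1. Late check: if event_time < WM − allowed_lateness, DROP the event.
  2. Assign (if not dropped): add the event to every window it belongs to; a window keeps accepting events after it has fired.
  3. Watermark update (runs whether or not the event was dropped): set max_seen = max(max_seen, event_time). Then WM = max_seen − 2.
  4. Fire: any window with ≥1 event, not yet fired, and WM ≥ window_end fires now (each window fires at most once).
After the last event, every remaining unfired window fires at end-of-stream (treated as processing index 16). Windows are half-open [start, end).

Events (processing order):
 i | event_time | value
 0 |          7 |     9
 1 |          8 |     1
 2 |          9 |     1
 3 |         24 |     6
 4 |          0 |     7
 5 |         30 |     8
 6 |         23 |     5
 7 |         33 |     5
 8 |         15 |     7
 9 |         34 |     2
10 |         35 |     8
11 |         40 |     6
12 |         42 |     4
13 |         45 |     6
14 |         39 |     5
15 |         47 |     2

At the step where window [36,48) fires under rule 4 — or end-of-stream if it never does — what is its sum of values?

i=0 t=7 v=9: → [0,12); WM=5
i=1 t=8 v=1: → [0,12); WM=6
i=2 t=9 v=1: → [0,12); WM=7
i=3 t=24 v=6: → [24,36); WM=22; [0,12) fires=11
i=4 t=0 v=7: DROP (t<22-4); WM=22
i=5 t=30 v=8: → [24,36); WM=28
i=6 t=23 v=5: DROP (t<28-4); WM=28
i=7 t=33 v=5: → [24,36); WM=31
i=8 t=15 v=7: DROP (t<31-4); WM=31
i=9 t=34 v=2: → [24,36); WM=32
i=10 t=35 v=8: → [24,36); WM=33
i=11 t=40 v=6: → [36,48); WM=38; [24,36) fires=29
i=12 t=42 v=4: → [36,48); WM=40
i=13 t=45 v=6: → [36,48); WM=43
i=14 t=39 v=5: → [36,48); WM=43
i=15 t=47 v=2: → [36,48); WM=45

23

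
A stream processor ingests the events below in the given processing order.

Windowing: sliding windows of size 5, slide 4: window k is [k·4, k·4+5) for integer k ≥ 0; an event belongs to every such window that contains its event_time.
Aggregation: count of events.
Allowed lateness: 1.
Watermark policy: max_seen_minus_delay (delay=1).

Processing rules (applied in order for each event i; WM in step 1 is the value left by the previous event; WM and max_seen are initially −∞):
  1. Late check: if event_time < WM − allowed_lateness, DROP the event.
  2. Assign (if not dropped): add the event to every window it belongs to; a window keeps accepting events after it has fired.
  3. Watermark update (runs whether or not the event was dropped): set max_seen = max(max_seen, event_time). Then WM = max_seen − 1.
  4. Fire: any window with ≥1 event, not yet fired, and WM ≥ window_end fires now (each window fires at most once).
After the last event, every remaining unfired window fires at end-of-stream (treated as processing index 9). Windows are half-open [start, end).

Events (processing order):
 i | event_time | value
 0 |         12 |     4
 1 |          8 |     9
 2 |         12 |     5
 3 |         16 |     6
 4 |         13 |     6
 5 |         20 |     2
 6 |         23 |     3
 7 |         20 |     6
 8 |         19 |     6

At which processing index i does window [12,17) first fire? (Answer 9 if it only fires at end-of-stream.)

i=0 t=12 v=4: → [12,17),[8,13); WM=11
i=1 t=8 v=9: DROP (t<11-1); WM=11
i=2 t=12 v=5: → [12,17),[8,13); WM=11
i=3 t=16 v=6: → [16,21),[12,17); WM=15; [8,13) fires=2
i=4 t=13 v=6: DROP (t<15-1); WM=15
i=5 t=20 v=2: → [20,25),[16,21); WM=19; [12,17) fires=3
i=6 t=23 v=3: → [20,25); WM=22; [16,21) fires=2
i=7 t=20 v=6: DROP (t<22-1); WM=22
i=8 t=19 v=6: DROP (t<22-1); WM=22

5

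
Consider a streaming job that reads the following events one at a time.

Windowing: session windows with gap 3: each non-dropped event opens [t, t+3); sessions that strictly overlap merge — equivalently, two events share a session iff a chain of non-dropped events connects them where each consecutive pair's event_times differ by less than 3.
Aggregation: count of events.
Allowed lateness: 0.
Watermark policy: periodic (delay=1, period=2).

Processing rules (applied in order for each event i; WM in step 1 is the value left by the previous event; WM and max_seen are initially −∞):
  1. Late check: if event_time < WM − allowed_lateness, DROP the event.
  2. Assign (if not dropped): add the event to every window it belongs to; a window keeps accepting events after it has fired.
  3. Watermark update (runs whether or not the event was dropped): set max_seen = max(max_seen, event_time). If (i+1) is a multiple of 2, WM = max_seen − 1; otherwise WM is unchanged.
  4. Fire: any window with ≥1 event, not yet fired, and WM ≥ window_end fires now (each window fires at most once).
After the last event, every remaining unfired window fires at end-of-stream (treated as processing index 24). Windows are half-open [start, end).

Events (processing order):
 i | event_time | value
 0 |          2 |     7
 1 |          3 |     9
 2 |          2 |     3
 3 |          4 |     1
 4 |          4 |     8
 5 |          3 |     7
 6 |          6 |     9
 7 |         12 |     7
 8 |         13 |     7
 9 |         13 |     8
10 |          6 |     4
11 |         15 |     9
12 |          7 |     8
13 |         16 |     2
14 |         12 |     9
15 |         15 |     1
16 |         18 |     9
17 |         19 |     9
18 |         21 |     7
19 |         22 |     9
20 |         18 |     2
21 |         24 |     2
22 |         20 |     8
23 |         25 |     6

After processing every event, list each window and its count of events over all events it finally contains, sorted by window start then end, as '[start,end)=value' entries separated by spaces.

[2,9)=7 [12,28)=12

i=0 t=2 v=7: → [2,5); WM=−∞
i=1 t=3 v=9: → [2,6); WM=2
i=2 t=2 v=3: → [2,6); WM=2
i=3 t=4 v=1: → [2,7); WM=3
i=4 t=4 v=8: → [2,7); WM=3
i=5 t=3 v=7: → [2,7); WM=3
i=6 t=6 v=9: → [2,9); WM=3
i=7 t=12 v=7: → [12,15); WM=11
i=8 t=13 v=7: → [12,16); WM=11
i=9 t=13 v=8: → [12,16); WM=12
i=10 t=6 v=4: DROP (t<12-0); WM=12
i=11 t=15 v=9: → [12,18); WM=14
i=12 t=7 v=8: DROP (t<14-0); WM=14
i=13 t=16 v=2: → [12,19); WM=15
i=14 t=12 v=9: DROP (t<15-0); WM=15
i=15 t=15 v=1: → [12,19); WM=15
i=16 t=18 v=9: → [12,21); WM=15
i=17 t=19 v=9: → [12,22); WM=18
i=18 t=21 v=7: → [12,24); WM=18
i=19 t=22 v=9: → [12,25); WM=21
i=20 t=18 v=2: DROP (t<21-0); WM=21
i=21 t=24 v=2: → [12,27); WM=23
i=22 t=20 v=8: DROP (t<23-0); WM=23
i=23 t=25 v=6: → [12,28); WM=24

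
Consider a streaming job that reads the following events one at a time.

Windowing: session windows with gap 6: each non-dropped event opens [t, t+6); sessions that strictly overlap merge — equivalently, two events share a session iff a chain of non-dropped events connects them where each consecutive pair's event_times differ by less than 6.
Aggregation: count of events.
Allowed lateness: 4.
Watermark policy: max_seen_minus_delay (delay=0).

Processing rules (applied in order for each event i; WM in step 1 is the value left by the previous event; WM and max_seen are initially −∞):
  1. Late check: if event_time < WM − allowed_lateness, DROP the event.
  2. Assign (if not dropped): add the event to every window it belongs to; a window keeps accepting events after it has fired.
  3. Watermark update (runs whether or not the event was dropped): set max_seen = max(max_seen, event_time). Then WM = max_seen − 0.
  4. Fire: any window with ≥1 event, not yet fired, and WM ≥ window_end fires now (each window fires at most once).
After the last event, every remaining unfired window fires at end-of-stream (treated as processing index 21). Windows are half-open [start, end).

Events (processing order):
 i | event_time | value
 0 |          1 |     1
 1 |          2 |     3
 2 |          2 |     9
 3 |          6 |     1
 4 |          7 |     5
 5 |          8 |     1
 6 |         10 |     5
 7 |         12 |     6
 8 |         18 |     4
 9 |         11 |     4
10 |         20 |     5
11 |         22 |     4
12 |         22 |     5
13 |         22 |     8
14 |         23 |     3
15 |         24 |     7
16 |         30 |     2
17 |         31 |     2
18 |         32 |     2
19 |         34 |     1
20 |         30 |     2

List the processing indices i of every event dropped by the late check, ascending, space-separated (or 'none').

9

i=0 t=1 v=1: → [1,7); WM=1
i=1 t=2 v=3: → [1,8); WM=2
i=2 t=2 v=9: → [1,8); WM=2
i=3 t=6 v=1: → [1,12); WM=6
i=4 t=7 v=5: → [1,13); WM=7
i=5 t=8 v=1: → [1,14); WM=8
i=6 t=10 v=5: → [1,16); WM=10
i=7 t=12 v=6: → [1,18); WM=12
i=8 t=18 v=4: → [18,24); WM=18
i=9 t=11 v=4: DROP (t<18-4); WM=18
i=10 t=20 v=5: → [18,26); WM=20
i=11 t=22 v=4: → [18,28); WM=22
i=12 t=22 v=5: → [18,28); WM=22
i=13 t=22 v=8: → [18,28); WM=22
i=14 t=23 v=3: → [18,29); WM=23
i=15 t=24 v=7: → [18,30); WM=24
i=16 t=30 v=2: → [30,36); WM=30
i=17 t=31 v=2: → [30,37); WM=31
i=18 t=32 v=2: → [30,38); WM=32
i=19 t=34 v=1: → [30,40); WM=34
i=20 t=30 v=2: → [30,40); WM=34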